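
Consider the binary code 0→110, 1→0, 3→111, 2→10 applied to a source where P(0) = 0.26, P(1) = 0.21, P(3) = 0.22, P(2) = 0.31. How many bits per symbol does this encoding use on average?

2.27 bits/symbol

L̄ = Σ pᵢ·ℓᵢ = 0.26·3 + 0.21·1 + 0.22·3 + 0.31·2 = 2.27 bits/symbol.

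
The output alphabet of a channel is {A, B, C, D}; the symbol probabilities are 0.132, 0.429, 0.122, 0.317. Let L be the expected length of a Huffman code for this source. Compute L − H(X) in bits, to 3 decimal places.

Entropy H = −Σ p log₂ p ≈ 1.8051 bits.
Huffman merges: 61/500+33/250→127/500; 127/500+317/1000→571/1000; 429/1000+571/1000→1. L = 73/40 ≈ 1.8250.
L − H = 1.8250 − 1.8051 = 0.020 bits.

0.020 bits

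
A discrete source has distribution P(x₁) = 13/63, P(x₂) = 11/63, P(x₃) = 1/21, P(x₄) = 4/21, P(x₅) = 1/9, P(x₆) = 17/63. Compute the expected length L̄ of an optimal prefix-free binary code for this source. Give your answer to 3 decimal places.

2.492 bits/symbol

Repeatedly combine the two least-probable nodes; the expected code length is the sum of the merged weights.
merge 1/21 + 1/9 → 10/63
merge 10/63 + 11/63 → 1/3
merge 4/21 + 13/63 → 25/63
merge 17/63 + 1/3 → 38/63
merge 25/63 + 38/63 → 1
L = 10/63 + 1/3 + 25/63 + 38/63 + 1 = 157/63 ≈ 2.492 bits/symbol.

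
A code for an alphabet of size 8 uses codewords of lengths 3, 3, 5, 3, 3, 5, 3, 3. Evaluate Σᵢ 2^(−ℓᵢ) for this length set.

0.8125

With common denominator 2^5 = 32: Σ 2^(−ℓᵢ) = 4/32 + 4/32 + 1/32 + 4/32 + 4/32 + 1/32 + 4/32 + 4/32 = 26/32 = 0.8125.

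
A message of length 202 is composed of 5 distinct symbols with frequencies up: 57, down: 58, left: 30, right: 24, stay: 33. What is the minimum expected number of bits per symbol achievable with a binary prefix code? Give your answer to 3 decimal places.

Probabilities are the counts divided by 202.
Repeatedly combine the two least-probable nodes; the expected code length is the sum of the merged weights.
merge 12/101 + 15/101 → 27/101
merge 33/202 + 27/101 → 87/202
merge 57/202 + 29/101 → 115/202
merge 87/202 + 115/202 → 1
L = 27/101 + 87/202 + 115/202 + 1 = 229/101 ≈ 2.267 bits/symbol.

2.267 bits/symbol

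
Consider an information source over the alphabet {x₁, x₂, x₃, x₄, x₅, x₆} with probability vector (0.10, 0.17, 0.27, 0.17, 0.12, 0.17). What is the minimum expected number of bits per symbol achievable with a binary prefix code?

2.56 bits/symbol

Repeatedly combine the two least-probable nodes; the expected code length is the sum of the merged weights.
merge 1/10 + 3/25 → 11/50
merge 17/100 + 17/100 → 17/50
merge 17/100 + 11/50 → 39/100
merge 27/100 + 17/50 → 61/100
merge 39/100 + 61/100 → 1
L = 11/50 + 17/50 + 39/100 + 61/100 + 1 = 64/25 = 2.56 bits/symbol.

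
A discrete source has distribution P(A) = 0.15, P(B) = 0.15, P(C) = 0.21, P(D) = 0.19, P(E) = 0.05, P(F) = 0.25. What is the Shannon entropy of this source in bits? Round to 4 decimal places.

2.4652 bits

H = −Σ pᵢ log₂ pᵢ.
−0.15·log₂(0.15) = 0.4105
−0.15·log₂(0.15) = 0.4105
−0.21·log₂(0.21) = 0.4728
−0.19·log₂(0.19) = 0.4552
−0.05·log₂(0.05) = 0.2161
−0.25·log₂(0.25) = 0.5000
Sum ≈ 2.4652 → 2.4652 bits.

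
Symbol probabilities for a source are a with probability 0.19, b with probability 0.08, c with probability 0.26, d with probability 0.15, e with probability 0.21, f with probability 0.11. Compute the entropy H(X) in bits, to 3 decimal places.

2.486 bits

H = −Σ pᵢ log₂ pᵢ.
−0.19·log₂(0.19) = 0.4552
−0.08·log₂(0.08) = 0.2915
−0.26·log₂(0.26) = 0.5053
−0.15·log₂(0.15) = 0.4105
−0.21·log₂(0.21) = 0.4728
−0.11·log₂(0.11) = 0.3503
Sum ≈ 2.4857 → 2.486 bits.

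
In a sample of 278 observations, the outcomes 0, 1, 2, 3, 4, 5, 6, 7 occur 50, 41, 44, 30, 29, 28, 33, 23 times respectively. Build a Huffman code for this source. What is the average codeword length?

3 bits/symbol

Probabilities are the counts divided by 278.
Repeatedly combine the two least-probable nodes; the expected code length is the sum of the merged weights.
merge 23/278 + 14/139 → 51/278
merge 29/278 + 15/139 → 59/278
merge 33/278 + 41/278 → 37/139
merge 22/139 + 25/139 → 47/139
merge 51/278 + 59/278 → 55/139
merge 37/139 + 47/139 → 84/139
merge 55/139 + 84/139 → 1
L = 51/278 + 59/278 + 37/139 + 47/139 + 55/139 + 84/139 + 1 = 3 bits/symbol.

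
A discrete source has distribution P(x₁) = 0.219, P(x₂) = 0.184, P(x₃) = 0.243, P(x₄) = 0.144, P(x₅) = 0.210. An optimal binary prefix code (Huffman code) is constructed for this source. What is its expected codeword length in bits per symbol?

Repeatedly combine the two least-probable nodes; the expected code length is the sum of the merged weights.
merge 18/125 + 23/125 → 41/125
merge 21/100 + 219/1000 → 429/1000
merge 243/1000 + 41/125 → 571/1000
merge 429/1000 + 571/1000 → 1
L = 41/125 + 429/1000 + 571/1000 + 1 = 291/125 = 2.328 bits/symbol.

2.328 bits/symbol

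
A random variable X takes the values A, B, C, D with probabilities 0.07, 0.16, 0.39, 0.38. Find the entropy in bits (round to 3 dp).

1.752 bits

H = −Σ pᵢ log₂ pᵢ.
−0.07·log₂(0.07) = 0.2686
−0.16·log₂(0.16) = 0.4230
−0.39·log₂(0.39) = 0.5298
−0.38·log₂(0.38) = 0.5305
Sum ≈ 1.7518 → 1.752 bits.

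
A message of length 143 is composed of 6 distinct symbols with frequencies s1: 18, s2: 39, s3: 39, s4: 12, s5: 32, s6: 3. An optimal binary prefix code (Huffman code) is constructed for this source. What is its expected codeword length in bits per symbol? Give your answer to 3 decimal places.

Probabilities are the counts divided by 143.
Repeatedly combine the two least-probable nodes; the expected code length is the sum of the merged weights.
merge 3/143 + 12/143 → 15/143
merge 15/143 + 18/143 → 3/13
merge 32/143 + 3/13 → 5/11
merge 3/11 + 3/11 → 6/11
merge 5/11 + 6/11 → 1
L = 15/143 + 3/13 + 5/11 + 6/11 + 1 = 334/143 ≈ 2.336 bits/symbol.

2.336 bits/symbol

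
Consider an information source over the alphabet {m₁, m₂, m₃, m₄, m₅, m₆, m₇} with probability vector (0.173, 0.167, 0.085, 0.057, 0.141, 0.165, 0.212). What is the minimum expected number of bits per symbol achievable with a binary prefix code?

2.757 bits/symbol

Repeatedly combine the two least-probable nodes; the expected code length is the sum of the merged weights.
merge 57/1000 + 17/200 → 71/500
merge 141/1000 + 71/500 → 283/1000
merge 33/200 + 167/1000 → 83/250
merge 173/1000 + 53/250 → 77/200
merge 283/1000 + 83/250 → 123/200
merge 77/200 + 123/200 → 1
L = 71/500 + 283/1000 + 83/250 + 77/200 + 123/200 + 1 = 2757/1000 = 2.757 bits/symbol.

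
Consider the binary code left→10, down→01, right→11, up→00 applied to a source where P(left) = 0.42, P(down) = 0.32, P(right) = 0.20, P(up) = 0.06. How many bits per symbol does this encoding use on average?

L̄ = Σ pᵢ·ℓᵢ = 0.42·2 + 0.32·2 + 0.20·2 + 0.06·2 = 2 bits/symbol.

2 bits/symbol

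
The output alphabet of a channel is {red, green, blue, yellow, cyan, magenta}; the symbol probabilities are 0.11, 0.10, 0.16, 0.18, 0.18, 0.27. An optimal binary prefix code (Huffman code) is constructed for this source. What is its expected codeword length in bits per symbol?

Repeatedly combine the two least-probable nodes; the expected code length is the sum of the merged weights.
merge 1/10 + 11/100 → 21/100
merge 4/25 + 9/50 → 17/50
merge 9/50 + 21/100 → 39/100
merge 27/100 + 17/50 → 61/100
merge 39/100 + 61/100 → 1
L = 21/100 + 17/50 + 39/100 + 61/100 + 1 = 51/20 = 2.55 bits/symbol.

2.55 bits/symbol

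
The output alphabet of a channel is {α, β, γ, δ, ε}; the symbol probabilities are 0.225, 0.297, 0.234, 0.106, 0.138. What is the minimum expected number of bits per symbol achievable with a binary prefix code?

2.244 bits/symbol

Repeatedly combine the two least-probable nodes; the expected code length is the sum of the merged weights.
merge 53/500 + 69/500 → 61/250
merge 9/40 + 117/500 → 459/1000
merge 61/250 + 297/1000 → 541/1000
merge 459/1000 + 541/1000 → 1
L = 61/250 + 459/1000 + 541/1000 + 1 = 561/250 = 2.244 bits/symbol.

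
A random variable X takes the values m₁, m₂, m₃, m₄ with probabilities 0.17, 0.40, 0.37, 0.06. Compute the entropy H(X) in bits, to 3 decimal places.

1.738 bits

H = −Σ pᵢ log₂ pᵢ.
−0.17·log₂(0.17) = 0.4346
−0.40·log₂(0.40) = 0.5288
−0.37·log₂(0.37) = 0.5307
−0.06·log₂(0.06) = 0.2435
Sum ≈ 1.7376 → 1.738 bits.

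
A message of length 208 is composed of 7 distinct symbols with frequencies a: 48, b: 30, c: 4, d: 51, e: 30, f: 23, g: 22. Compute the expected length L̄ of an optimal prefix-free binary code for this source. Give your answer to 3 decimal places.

Probabilities are the counts divided by 208.
Repeatedly combine the two least-probable nodes; the expected code length is the sum of the merged weights.
merge 1/52 + 11/104 → 1/8
merge 23/208 + 1/8 → 49/208
merge 15/104 + 15/104 → 15/52
merge 3/13 + 49/208 → 97/208
merge 51/208 + 15/52 → 111/208
merge 97/208 + 111/208 → 1
L = 1/8 + 49/208 + 15/52 + 97/208 + 111/208 + 1 = 551/208 ≈ 2.649 bits/symbol.

2.649 bits/symbol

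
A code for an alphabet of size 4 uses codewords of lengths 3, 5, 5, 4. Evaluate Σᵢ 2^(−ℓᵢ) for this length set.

0.25

With common denominator 2^5 = 32: Σ 2^(−ℓᵢ) = 4/32 + 1/32 + 1/32 + 2/32 = 8/32 = 0.25.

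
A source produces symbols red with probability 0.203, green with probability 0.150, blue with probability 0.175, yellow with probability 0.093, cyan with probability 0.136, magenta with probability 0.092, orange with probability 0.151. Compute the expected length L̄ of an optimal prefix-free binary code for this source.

Repeatedly combine the two least-probable nodes; the expected code length is the sum of the merged weights.
merge 23/250 + 93/1000 → 37/200
merge 17/125 + 3/20 → 143/500
merge 151/1000 + 7/40 → 163/500
merge 37/200 + 203/1000 → 97/250
merge 143/500 + 163/500 → 153/250
merge 97/250 + 153/250 → 1
L = 37/200 + 143/500 + 163/500 + 97/250 + 153/250 + 1 = 2797/1000 = 2.797 bits/symbol.

2.797 bits/symbol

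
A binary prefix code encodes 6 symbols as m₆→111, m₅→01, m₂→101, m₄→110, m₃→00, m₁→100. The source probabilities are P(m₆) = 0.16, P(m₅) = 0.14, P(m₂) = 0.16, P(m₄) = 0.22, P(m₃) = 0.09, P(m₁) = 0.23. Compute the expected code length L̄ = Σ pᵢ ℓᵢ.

2.77 bits/symbol

L̄ = Σ pᵢ·ℓᵢ = 0.16·3 + 0.14·2 + 0.16·3 + 0.22·3 + 0.09·2 + 0.23·3 = 2.77 bits/symbol.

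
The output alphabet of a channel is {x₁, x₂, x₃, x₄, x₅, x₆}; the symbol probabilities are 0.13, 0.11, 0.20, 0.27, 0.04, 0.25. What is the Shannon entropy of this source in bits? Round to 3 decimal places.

H = −Σ pᵢ log₂ pᵢ.
−0.13·log₂(0.13) = 0.3826
−0.11·log₂(0.11) = 0.3503
−0.20·log₂(0.20) = 0.4644
−0.27·log₂(0.27) = 0.5100
−0.04·log₂(0.04) = 0.1858
−0.25·log₂(0.25) = 0.5000
Sum ≈ 2.3931 → 2.393 bits.

2.393 bits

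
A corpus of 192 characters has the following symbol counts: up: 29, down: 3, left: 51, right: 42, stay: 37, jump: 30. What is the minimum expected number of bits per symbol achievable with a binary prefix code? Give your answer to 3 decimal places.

2.490 bits/symbol

Probabilities are the counts divided by 192.
Repeatedly combine the two least-probable nodes; the expected code length is the sum of the merged weights.
merge 1/64 + 29/192 → 1/6
merge 5/32 + 1/6 → 31/96
merge 37/192 + 7/32 → 79/192
merge 17/64 + 31/96 → 113/192
merge 79/192 + 113/192 → 1
L = 1/6 + 31/96 + 79/192 + 113/192 + 1 = 239/96 ≈ 2.490 bits/symbol.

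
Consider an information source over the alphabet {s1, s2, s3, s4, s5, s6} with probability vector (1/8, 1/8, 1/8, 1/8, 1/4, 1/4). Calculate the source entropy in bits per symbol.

2.5 bits

Each probability is a power of 1/2, so log₂(1/p) is an integer.
H = Σ p·log₂(1/p) = 1/8·3 + 1/8·3 + 1/8·3 + 1/8·3 + 1/4·2 + 1/4·2 = 2.5 bits.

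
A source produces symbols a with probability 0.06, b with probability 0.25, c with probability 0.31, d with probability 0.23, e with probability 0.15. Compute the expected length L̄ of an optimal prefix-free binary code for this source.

Repeatedly combine the two least-probable nodes; the expected code length is the sum of the merged weights.
merge 3/50 + 3/20 → 21/100
merge 21/100 + 23/100 → 11/25
merge 1/4 + 31/100 → 14/25
merge 11/25 + 14/25 → 1
L = 21/100 + 11/25 + 14/25 + 1 = 221/100 = 2.21 bits/symbol.

2.21 bits/symbol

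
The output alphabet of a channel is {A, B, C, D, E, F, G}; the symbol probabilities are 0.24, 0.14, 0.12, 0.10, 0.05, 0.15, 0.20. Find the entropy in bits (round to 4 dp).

2.6815 bits

H = −Σ pᵢ log₂ pᵢ.
−0.24·log₂(0.24) = 0.4941
−0.14·log₂(0.14) = 0.3971
−0.12·log₂(0.12) = 0.3671
−0.10·log₂(0.10) = 0.3322
−0.05·log₂(0.05) = 0.2161
−0.15·log₂(0.15) = 0.4105
−0.20·log₂(0.20) = 0.4644
Sum ≈ 2.6815 → 2.6815 bits.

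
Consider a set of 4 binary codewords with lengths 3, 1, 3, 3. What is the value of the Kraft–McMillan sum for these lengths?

With common denominator 2^3 = 8: Σ 2^(−ℓᵢ) = 1/8 + 4/8 + 1/8 + 1/8 = 7/8 = 0.875.

0.875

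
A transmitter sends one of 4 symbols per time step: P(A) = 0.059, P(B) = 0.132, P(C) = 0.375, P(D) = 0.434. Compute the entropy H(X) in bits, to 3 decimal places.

1.680 bits

H = −Σ pᵢ log₂ pᵢ.
−0.059·log₂(0.059) = 0.2409
−0.132·log₂(0.132) = 0.3856
−0.375·log₂(0.375) = 0.5306
−0.434·log₂(0.434) = 0.5226
Sum ≈ 1.6798 → 1.680 bits.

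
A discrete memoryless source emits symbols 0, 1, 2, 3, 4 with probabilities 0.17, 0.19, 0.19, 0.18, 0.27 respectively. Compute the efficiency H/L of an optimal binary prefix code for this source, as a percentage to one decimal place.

97.9%

Entropy H = −Σ p log₂ p ≈ 2.3004 bits.
Huffman merges: 17/100+9/50→7/20; 19/100+19/100→19/50; 27/100+7/20→31/50; 19/50+31/50→1. L = 47/20 ≈ 2.3500.
Efficiency = H/L = 2.3004/2.3500 = 97.9%.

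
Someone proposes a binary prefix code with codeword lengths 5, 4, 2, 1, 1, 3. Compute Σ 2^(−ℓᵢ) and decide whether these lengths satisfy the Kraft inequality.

With common denominator 2^5 = 32: Σ 2^(−ℓᵢ) = 1/32 + 2/32 + 8/32 + 16/32 + 16/32 + 4/32 = 47/32 = 1.46875.
Kraft's inequality requires Σ ≤ 1; here Σ = 1.46875 > 1, so no such prefix code exists.

1.46875; no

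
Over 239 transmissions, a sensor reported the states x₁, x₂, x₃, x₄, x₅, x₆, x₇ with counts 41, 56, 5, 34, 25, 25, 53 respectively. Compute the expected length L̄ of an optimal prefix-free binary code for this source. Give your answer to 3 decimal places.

Probabilities are the counts divided by 239.
Repeatedly combine the two least-probable nodes; the expected code length is the sum of the merged weights.
merge 5/239 + 25/239 → 30/239
merge 25/239 + 30/239 → 55/239
merge 34/239 + 41/239 → 75/239
merge 53/239 + 55/239 → 108/239
merge 56/239 + 75/239 → 131/239
merge 108/239 + 131/239 → 1
L = 30/239 + 55/239 + 75/239 + 108/239 + 131/239 + 1 = 638/239 ≈ 2.669 bits/symbol.

2.669 bits/symbol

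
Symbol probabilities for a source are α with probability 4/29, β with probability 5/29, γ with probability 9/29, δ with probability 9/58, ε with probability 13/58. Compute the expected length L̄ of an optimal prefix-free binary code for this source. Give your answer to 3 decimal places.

2.293 bits/symbol

Repeatedly combine the two least-probable nodes; the expected code length is the sum of the merged weights.
merge 4/29 + 9/58 → 17/58
merge 5/29 + 13/58 → 23/58
merge 17/58 + 9/29 → 35/58
merge 23/58 + 35/58 → 1
L = 17/58 + 23/58 + 35/58 + 1 = 133/58 ≈ 2.293 bits/symbol.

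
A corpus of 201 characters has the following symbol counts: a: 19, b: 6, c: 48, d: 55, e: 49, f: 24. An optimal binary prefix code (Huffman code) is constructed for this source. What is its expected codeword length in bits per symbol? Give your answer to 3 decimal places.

Probabilities are the counts divided by 201.
Repeatedly combine the two least-probable nodes; the expected code length is the sum of the merged weights.
merge 2/67 + 19/201 → 25/201
merge 8/67 + 25/201 → 49/201
merge 16/67 + 49/201 → 97/201
merge 49/201 + 55/201 → 104/201
merge 97/201 + 104/201 → 1
L = 25/201 + 49/201 + 97/201 + 104/201 + 1 = 476/201 ≈ 2.368 bits/symbol.

2.368 bits/symbol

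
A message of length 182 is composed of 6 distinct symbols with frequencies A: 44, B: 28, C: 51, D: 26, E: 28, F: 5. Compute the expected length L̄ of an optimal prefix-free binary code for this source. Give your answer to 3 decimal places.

2.478 bits/symbol

Probabilities are the counts divided by 182.
Repeatedly combine the two least-probable nodes; the expected code length is the sum of the merged weights.
merge 5/182 + 1/7 → 31/182
merge 2/13 + 2/13 → 4/13
merge 31/182 + 22/91 → 75/182
merge 51/182 + 4/13 → 107/182
merge 75/182 + 107/182 → 1
L = 31/182 + 4/13 + 75/182 + 107/182 + 1 = 451/182 ≈ 2.478 bits/symbol.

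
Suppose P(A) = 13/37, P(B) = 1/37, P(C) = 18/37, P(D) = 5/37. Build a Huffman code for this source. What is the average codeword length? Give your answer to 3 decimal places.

1.676 bits/symbol

Repeatedly combine the two least-probable nodes; the expected code length is the sum of the merged weights.
merge 1/37 + 5/37 → 6/37
merge 6/37 + 13/37 → 19/37
merge 18/37 + 19/37 → 1
L = 6/37 + 19/37 + 1 = 62/37 ≈ 1.676 bits/symbol.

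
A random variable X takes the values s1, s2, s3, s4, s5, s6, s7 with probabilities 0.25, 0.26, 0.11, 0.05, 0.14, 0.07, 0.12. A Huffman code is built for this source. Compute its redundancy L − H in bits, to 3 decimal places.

Entropy H = −Σ p log₂ p ≈ 2.6044 bits.
Huffman merges: 1/20+7/100→3/25; 11/100+3/25→23/100; 3/25+7/50→13/50; 23/100+1/4→12/25; 13/50+13/50→13/25; 12/25+13/25→1. L = 261/100 ≈ 2.6100.
L − H = 2.6100 − 2.6044 = 0.006 bits.

0.006 bits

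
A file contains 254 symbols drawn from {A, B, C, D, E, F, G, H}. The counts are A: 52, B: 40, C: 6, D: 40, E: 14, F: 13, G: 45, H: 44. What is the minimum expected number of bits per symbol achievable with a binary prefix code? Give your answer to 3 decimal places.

2.823 bits/symbol

Probabilities are the counts divided by 254.
Repeatedly combine the two least-probable nodes; the expected code length is the sum of the merged weights.
merge 3/127 + 13/254 → 19/254
merge 7/127 + 19/254 → 33/254
merge 33/254 + 20/127 → 73/254
merge 20/127 + 22/127 → 42/127
merge 45/254 + 26/127 → 97/254
merge 73/254 + 42/127 → 157/254
merge 97/254 + 157/254 → 1
L = 19/254 + 33/254 + 73/254 + 42/127 + 97/254 + 157/254 + 1 = 717/254 ≈ 2.823 bits/symbol.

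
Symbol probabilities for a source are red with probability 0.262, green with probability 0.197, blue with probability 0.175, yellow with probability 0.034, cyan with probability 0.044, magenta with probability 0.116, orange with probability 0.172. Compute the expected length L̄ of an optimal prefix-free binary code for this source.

2.619 bits/symbol

Repeatedly combine the two least-probable nodes; the expected code length is the sum of the merged weights.
merge 17/500 + 11/250 → 39/500
merge 39/500 + 29/250 → 97/500
merge 43/250 + 7/40 → 347/1000
merge 97/500 + 197/1000 → 391/1000
merge 131/500 + 347/1000 → 609/1000
merge 391/1000 + 609/1000 → 1
L = 39/500 + 97/500 + 347/1000 + 391/1000 + 609/1000 + 1 = 2619/1000 = 2.619 bits/symbol.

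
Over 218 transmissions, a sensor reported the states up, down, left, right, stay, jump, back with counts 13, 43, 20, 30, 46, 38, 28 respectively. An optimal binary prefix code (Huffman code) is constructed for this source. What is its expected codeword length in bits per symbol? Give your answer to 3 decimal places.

2.743 bits/symbol

Probabilities are the counts divided by 218.
Repeatedly combine the two least-probable nodes; the expected code length is the sum of the merged weights.
merge 13/218 + 10/109 → 33/218
merge 14/109 + 15/109 → 29/109
merge 33/218 + 19/109 → 71/218
merge 43/218 + 23/109 → 89/218
merge 29/109 + 71/218 → 129/218
merge 89/218 + 129/218 → 1
L = 33/218 + 29/109 + 71/218 + 89/218 + 129/218 + 1 = 299/109 ≈ 2.743 bits/symbol.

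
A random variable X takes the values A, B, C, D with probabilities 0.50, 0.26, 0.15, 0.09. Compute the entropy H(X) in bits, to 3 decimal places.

1.728 bits

H = −Σ pᵢ log₂ pᵢ.
−0.50·log₂(0.50) = 0.5000
−0.26·log₂(0.26) = 0.5053
−0.15·log₂(0.15) = 0.4105
−0.09·log₂(0.09) = 0.3127
Sum ≈ 1.7285 → 1.728 bits.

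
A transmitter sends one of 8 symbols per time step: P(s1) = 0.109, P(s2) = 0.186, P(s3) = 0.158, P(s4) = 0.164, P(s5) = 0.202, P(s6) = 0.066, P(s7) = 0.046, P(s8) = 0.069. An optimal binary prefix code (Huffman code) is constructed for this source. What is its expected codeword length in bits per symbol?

Repeatedly combine the two least-probable nodes; the expected code length is the sum of the merged weights.
merge 23/500 + 33/500 → 14/125
merge 69/1000 + 109/1000 → 89/500
merge 14/125 + 79/500 → 27/100
merge 41/250 + 89/500 → 171/500
merge 93/500 + 101/500 → 97/250
merge 27/100 + 171/500 → 153/250
merge 97/250 + 153/250 → 1
L = 14/125 + 89/500 + 27/100 + 171/500 + 97/250 + 153/250 + 1 = 1451/500 = 2.902 bits/symbol.

2.902 bits/symbol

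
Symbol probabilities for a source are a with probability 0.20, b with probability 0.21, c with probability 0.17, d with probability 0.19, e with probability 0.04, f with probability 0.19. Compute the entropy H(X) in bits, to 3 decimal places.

2.468 bits

H = −Σ pᵢ log₂ pᵢ.
−0.20·log₂(0.20) = 0.4644
−0.21·log₂(0.21) = 0.4728
−0.17·log₂(0.17) = 0.4346
−0.19·log₂(0.19) = 0.4552
−0.04·log₂(0.04) = 0.1858
−0.19·log₂(0.19) = 0.4552
Sum ≈ 2.4680 → 2.468 bits.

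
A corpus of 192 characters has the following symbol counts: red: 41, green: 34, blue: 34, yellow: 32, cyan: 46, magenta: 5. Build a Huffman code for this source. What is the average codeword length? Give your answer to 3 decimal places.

2.547 bits/symbol

Probabilities are the counts divided by 192.
Repeatedly combine the two least-probable nodes; the expected code length is the sum of the merged weights.
merge 5/192 + 1/6 → 37/192
merge 17/96 + 17/96 → 17/48
merge 37/192 + 41/192 → 13/32
merge 23/96 + 17/48 → 19/32
merge 13/32 + 19/32 → 1
L = 37/192 + 17/48 + 13/32 + 19/32 + 1 = 163/64 ≈ 2.547 bits/symbol.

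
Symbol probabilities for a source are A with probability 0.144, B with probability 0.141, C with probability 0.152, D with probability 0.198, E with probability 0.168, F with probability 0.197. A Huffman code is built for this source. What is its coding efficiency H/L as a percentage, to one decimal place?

Entropy H = −Σ p log₂ p ≈ 2.5709 bits.
Huffman merges: 141/1000+18/125→57/200; 19/125+21/125→8/25; 197/1000+99/500→79/200; 57/200+8/25→121/200; 79/200+121/200→1. L = 521/200 ≈ 2.6050.
Efficiency = H/L = 2.5709/2.6050 = 98.7%.

98.7%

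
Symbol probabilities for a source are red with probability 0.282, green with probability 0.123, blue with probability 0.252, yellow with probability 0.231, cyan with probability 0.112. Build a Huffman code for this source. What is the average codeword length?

Repeatedly combine the two least-probable nodes; the expected code length is the sum of the merged weights.
merge 14/125 + 123/1000 → 47/200
merge 231/1000 + 47/200 → 233/500
merge 63/250 + 141/500 → 267/500
merge 233/500 + 267/500 → 1
L = 47/200 + 233/500 + 267/500 + 1 = 447/200 = 2.235 bits/symbol.

2.235 bits/symbol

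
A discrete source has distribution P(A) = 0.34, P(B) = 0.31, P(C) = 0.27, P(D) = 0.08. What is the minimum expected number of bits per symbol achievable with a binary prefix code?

Repeatedly combine the two least-probable nodes; the expected code length is the sum of the merged weights.
merge 2/25 + 27/100 → 7/20
merge 31/100 + 17/50 → 13/20
merge 7/20 + 13/20 → 1
L = 7/20 + 13/20 + 1 = 2 bits/symbol.

2 bits/symbol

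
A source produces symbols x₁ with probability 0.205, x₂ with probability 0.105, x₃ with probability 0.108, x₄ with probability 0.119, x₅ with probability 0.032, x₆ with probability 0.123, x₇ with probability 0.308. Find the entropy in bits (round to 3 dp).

2.576 bits

H = −Σ pᵢ log₂ pᵢ.
−0.205·log₂(0.205) = 0.4687
−0.105·log₂(0.105) = 0.3414
−0.108·log₂(0.108) = 0.3468
−0.119·log₂(0.119) = 0.3654
−0.032·log₂(0.032) = 0.1589
−0.123·log₂(0.123) = 0.3719
−0.308·log₂(0.308) = 0.5233
Sum ≈ 2.5764 → 2.576 bits.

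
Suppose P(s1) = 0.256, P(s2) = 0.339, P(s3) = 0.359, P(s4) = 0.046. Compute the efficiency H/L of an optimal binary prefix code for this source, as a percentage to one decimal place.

Entropy H = −Σ p log₂ p ≈ 1.7672 bits.
Huffman merges: 23/500+32/125→151/500; 151/500+339/1000→641/1000; 359/1000+641/1000→1. L = 1943/1000 ≈ 1.9430.
Efficiency = H/L = 1.7672/1.9430 = 91.0%.

91.0%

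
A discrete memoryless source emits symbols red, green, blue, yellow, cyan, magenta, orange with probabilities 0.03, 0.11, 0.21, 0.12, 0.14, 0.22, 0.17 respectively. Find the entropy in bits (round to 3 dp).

2.654 bits

H = −Σ pᵢ log₂ pᵢ.
−0.03·log₂(0.03) = 0.1518
−0.11·log₂(0.11) = 0.3503
−0.21·log₂(0.21) = 0.4728
−0.12·log₂(0.12) = 0.3671
−0.14·log₂(0.14) = 0.3971
−0.22·log₂(0.22) = 0.4806
−0.17·log₂(0.17) = 0.4346
Sum ≈ 2.6542 → 2.654 bits.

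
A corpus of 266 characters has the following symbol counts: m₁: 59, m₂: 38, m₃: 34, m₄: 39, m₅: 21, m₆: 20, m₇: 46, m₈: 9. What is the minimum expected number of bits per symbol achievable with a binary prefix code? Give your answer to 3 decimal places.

2.887 bits/symbol

Probabilities are the counts divided by 266.
Repeatedly combine the two least-probable nodes; the expected code length is the sum of the merged weights.
merge 9/266 + 10/133 → 29/266
merge 3/38 + 29/266 → 25/133
merge 17/133 + 1/7 → 36/133
merge 39/266 + 23/133 → 85/266
merge 25/133 + 59/266 → 109/266
merge 36/133 + 85/266 → 157/266
merge 109/266 + 157/266 → 1
L = 29/266 + 25/133 + 36/133 + 85/266 + 109/266 + 157/266 + 1 = 384/133 ≈ 2.887 bits/symbol.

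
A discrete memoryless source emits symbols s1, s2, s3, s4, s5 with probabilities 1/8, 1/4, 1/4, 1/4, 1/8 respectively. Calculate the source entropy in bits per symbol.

Each probability is a power of 1/2, so log₂(1/p) is an integer.
H = Σ p·log₂(1/p) = 1/8·3 + 1/4·2 + 1/4·2 + 1/4·2 + 1/8·3 = 2.25 bits.

2.25 bits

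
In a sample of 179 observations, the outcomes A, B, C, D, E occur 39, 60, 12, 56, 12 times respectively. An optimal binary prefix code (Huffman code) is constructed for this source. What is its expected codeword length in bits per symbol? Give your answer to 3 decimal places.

2.134 bits/symbol

Probabilities are the counts divided by 179.
Repeatedly combine the two least-probable nodes; the expected code length is the sum of the merged weights.
merge 12/179 + 12/179 → 24/179
merge 24/179 + 39/179 → 63/179
merge 56/179 + 60/179 → 116/179
merge 63/179 + 116/179 → 1
L = 24/179 + 63/179 + 116/179 + 1 = 382/179 ≈ 2.134 bits/symbol.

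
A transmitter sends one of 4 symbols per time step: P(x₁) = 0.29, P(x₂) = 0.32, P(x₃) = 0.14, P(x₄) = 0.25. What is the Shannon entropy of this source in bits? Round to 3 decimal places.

H = −Σ pᵢ log₂ pᵢ.
−0.29·log₂(0.29) = 0.5179
−0.32·log₂(0.32) = 0.5260
−0.14·log₂(0.14) = 0.3971
−0.25·log₂(0.25) = 0.5000
Sum ≈ 1.9410 → 1.941 bits.

1.941 bits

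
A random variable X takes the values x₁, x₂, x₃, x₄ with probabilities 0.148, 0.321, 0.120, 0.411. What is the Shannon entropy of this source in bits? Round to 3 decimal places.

1.828 bits

H = −Σ pᵢ log₂ pᵢ.
−0.148·log₂(0.148) = 0.4079
−0.321·log₂(0.321) = 0.5262
−0.120·log₂(0.120) = 0.3671
−0.411·log₂(0.411) = 0.5272
Sum ≈ 1.8285 → 1.828 bits.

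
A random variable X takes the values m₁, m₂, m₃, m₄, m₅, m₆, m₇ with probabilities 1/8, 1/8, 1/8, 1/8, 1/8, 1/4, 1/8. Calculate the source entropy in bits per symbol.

Each probability is a power of 1/2, so log₂(1/p) is an integer.
H = Σ p·log₂(1/p) = 1/8·3 + 1/8·3 + 1/8·3 + 1/8·3 + 1/8·3 + 1/4·2 + 1/8·3 = 2.75 bits.

2.75 bits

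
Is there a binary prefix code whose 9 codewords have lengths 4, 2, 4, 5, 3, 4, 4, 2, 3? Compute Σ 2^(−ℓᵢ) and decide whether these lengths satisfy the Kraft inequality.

1.03125; no

With common denominator 2^5 = 32: Σ 2^(−ℓᵢ) = 2/32 + 8/32 + 2/32 + 1/32 + 4/32 + 2/32 + 2/32 + 8/32 + 4/32 = 33/32 = 1.03125.
Kraft's inequality requires Σ ≤ 1; here Σ = 1.03125 > 1, so no such prefix code exists.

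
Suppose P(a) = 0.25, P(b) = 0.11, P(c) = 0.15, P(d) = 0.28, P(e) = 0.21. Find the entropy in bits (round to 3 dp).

2.248 bits

H = −Σ pᵢ log₂ pᵢ.
−0.25·log₂(0.25) = 0.5000
−0.11·log₂(0.11) = 0.3503
−0.15·log₂(0.15) = 0.4105
−0.28·log₂(0.28) = 0.5142
−0.21·log₂(0.21) = 0.4728
Sum ≈ 2.2479 → 2.248 bits.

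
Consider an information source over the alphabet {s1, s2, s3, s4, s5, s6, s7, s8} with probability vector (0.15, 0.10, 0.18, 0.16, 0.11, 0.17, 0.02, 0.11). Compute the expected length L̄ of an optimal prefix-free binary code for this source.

2.94 bits/symbol

Repeatedly combine the two least-probable nodes; the expected code length is the sum of the merged weights.
merge 1/50 + 1/10 → 3/25
merge 11/100 + 11/100 → 11/50
merge 3/25 + 3/20 → 27/100
merge 4/25 + 17/100 → 33/100
merge 9/50 + 11/50 → 2/5
merge 27/100 + 33/100 → 3/5
merge 2/5 + 3/5 → 1
L = 3/25 + 11/50 + 27/100 + 33/100 + 2/5 + 3/5 + 1 = 147/50 = 2.94 bits/symbol.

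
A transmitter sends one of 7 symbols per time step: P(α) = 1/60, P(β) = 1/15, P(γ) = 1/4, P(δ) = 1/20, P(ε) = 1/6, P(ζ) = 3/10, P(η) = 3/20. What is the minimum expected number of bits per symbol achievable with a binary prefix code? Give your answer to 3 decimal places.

2.483 bits/symbol

Repeatedly combine the two least-probable nodes; the expected code length is the sum of the merged weights.
merge 1/60 + 1/20 → 1/15
merge 1/15 + 1/15 → 2/15
merge 2/15 + 3/20 → 17/60
merge 1/6 + 1/4 → 5/12
merge 17/60 + 3/10 → 7/12
merge 5/12 + 7/12 → 1
L = 1/15 + 2/15 + 17/60 + 5/12 + 7/12 + 1 = 149/60 ≈ 2.483 bits/symbol.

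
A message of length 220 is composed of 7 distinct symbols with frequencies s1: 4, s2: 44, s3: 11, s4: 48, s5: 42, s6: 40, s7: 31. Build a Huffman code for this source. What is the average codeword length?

Probabilities are the counts divided by 220.
Repeatedly combine the two least-probable nodes; the expected code length is the sum of the merged weights.
merge 1/55 + 1/20 → 3/44
merge 3/44 + 31/220 → 23/110
merge 2/11 + 21/110 → 41/110
merge 1/5 + 23/110 → 9/22
merge 12/55 + 41/110 → 13/22
merge 9/22 + 13/22 → 1
L = 3/44 + 23/110 + 41/110 + 9/22 + 13/22 + 1 = 53/20 = 2.65 bits/symbol.

2.65 bits/symbol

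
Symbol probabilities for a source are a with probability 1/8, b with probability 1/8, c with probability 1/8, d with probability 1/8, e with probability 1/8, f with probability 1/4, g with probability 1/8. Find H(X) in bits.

Each probability is a power of 1/2, so log₂(1/p) is an integer.
H = Σ p·log₂(1/p) = 1/8·3 + 1/8·3 + 1/8·3 + 1/8·3 + 1/8·3 + 1/4·2 + 1/8·3 = 2.75 bits.

2.75 bits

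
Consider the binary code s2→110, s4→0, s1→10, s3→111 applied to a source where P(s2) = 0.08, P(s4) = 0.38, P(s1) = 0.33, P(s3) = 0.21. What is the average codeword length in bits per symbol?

1.91 bits/symbol

L̄ = Σ pᵢ·ℓᵢ = 0.08·3 + 0.38·1 + 0.33·2 + 0.21·3 = 1.91 bits/symbol.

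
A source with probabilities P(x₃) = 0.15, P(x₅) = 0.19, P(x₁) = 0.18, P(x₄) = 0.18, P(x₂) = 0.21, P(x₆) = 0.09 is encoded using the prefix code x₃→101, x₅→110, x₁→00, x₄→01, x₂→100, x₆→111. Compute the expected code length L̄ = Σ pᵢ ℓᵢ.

L̄ = Σ pᵢ·ℓᵢ = 0.15·3 + 0.19·3 + 0.18·2 + 0.18·2 + 0.21·3 + 0.09·3 = 2.64 bits/symbol.

2.64 bits/symbol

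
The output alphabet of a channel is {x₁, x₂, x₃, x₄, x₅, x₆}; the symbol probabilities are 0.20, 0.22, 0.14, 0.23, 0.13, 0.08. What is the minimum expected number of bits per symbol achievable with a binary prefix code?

Repeatedly combine the two least-probable nodes; the expected code length is the sum of the merged weights.
merge 2/25 + 13/100 → 21/100
merge 7/50 + 1/5 → 17/50
merge 21/100 + 11/50 → 43/100
merge 23/100 + 17/50 → 57/100
merge 43/100 + 57/100 → 1
L = 21/100 + 17/50 + 43/100 + 57/100 + 1 = 51/20 = 2.55 bits/symbol.

2.55 bits/symbol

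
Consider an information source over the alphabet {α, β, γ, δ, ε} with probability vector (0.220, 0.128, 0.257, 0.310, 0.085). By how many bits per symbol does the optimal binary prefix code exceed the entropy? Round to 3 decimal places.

Entropy H = −Σ p log₂ p ≈ 2.1900 bits.
Huffman merges: 17/200+16/125→213/1000; 213/1000+11/50→433/1000; 257/1000+31/100→567/1000; 433/1000+567/1000→1. L = 2213/1000 ≈ 2.2130.
L − H = 2.2130 − 2.1900 = 0.023 bits.

0.023 bits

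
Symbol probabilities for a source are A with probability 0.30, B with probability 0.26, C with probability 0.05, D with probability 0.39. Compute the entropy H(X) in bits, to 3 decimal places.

1.772 bits

H = −Σ pᵢ log₂ pᵢ.
−0.30·log₂(0.30) = 0.5211
−0.26·log₂(0.26) = 0.5053
−0.05·log₂(0.05) = 0.2161
−0.39·log₂(0.39) = 0.5298
Sum ≈ 1.7723 → 1.772 bits.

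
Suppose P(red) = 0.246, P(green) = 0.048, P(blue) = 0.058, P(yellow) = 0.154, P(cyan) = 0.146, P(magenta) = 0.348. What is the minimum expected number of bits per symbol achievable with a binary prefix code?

Repeatedly combine the two least-probable nodes; the expected code length is the sum of the merged weights.
merge 6/125 + 29/500 → 53/500
merge 53/500 + 73/500 → 63/250
merge 77/500 + 123/500 → 2/5
merge 63/250 + 87/250 → 3/5
merge 2/5 + 3/5 → 1
L = 53/500 + 63/250 + 2/5 + 3/5 + 1 = 1179/500 = 2.358 bits/symbol.

2.358 bits/symbol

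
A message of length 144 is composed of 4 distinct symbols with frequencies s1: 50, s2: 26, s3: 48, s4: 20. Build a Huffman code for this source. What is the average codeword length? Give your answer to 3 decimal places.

Probabilities are the counts divided by 144.
Repeatedly combine the two least-probable nodes; the expected code length is the sum of the merged weights.
merge 5/36 + 13/72 → 23/72
merge 23/72 + 1/3 → 47/72
merge 25/72 + 47/72 → 1
L = 23/72 + 47/72 + 1 = 71/36 ≈ 1.972 bits/symbol.

1.972 bits/symbol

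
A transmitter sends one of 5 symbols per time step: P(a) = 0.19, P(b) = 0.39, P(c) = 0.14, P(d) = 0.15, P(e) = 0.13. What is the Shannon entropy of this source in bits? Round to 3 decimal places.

H = −Σ pᵢ log₂ pᵢ.
−0.19·log₂(0.19) = 0.4552
−0.39·log₂(0.39) = 0.5298
−0.14·log₂(0.14) = 0.3971
−0.15·log₂(0.15) = 0.4105
−0.13·log₂(0.13) = 0.3826
Sum ≈ 2.1753 → 2.175 bits.

2.175 bits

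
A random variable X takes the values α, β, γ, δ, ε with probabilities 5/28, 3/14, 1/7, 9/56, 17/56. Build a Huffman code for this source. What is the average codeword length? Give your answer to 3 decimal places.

2.304 bits/symbol

Repeatedly combine the two least-probable nodes; the expected code length is the sum of the merged weights.
merge 1/7 + 9/56 → 17/56
merge 5/28 + 3/14 → 11/28
merge 17/56 + 17/56 → 17/28
merge 11/28 + 17/28 → 1
L = 17/56 + 11/28 + 17/28 + 1 = 129/56 ≈ 2.304 bits/symbol.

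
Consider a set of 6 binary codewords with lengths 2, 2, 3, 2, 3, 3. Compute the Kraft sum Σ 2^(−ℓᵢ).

With common denominator 2^3 = 8: Σ 2^(−ℓᵢ) = 2/8 + 2/8 + 1/8 + 2/8 + 1/8 + 1/8 = 9/8 = 1.125.

1.125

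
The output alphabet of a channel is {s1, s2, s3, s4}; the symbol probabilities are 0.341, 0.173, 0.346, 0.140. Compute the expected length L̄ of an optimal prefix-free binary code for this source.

1.967 bits/symbol

Repeatedly combine the two least-probable nodes; the expected code length is the sum of the merged weights.
merge 7/50 + 173/1000 → 313/1000
merge 313/1000 + 341/1000 → 327/500
merge 173/500 + 327/500 → 1
L = 313/1000 + 327/500 + 1 = 1967/1000 = 1.967 bits/symbol.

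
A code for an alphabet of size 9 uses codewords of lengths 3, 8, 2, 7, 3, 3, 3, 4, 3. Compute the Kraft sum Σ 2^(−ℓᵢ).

0.94921875

With common denominator 2^8 = 256: Σ 2^(−ℓᵢ) = 32/256 + 1/256 + 64/256 + 2/256 + 32/256 + 32/256 + 32/256 + 16/256 + 32/256 = 243/256 = 0.94921875.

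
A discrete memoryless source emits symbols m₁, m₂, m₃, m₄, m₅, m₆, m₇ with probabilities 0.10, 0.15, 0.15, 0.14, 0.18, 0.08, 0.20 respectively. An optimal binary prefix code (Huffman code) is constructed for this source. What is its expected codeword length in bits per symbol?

Repeatedly combine the two least-probable nodes; the expected code length is the sum of the merged weights.
merge 2/25 + 1/10 → 9/50
merge 7/50 + 3/20 → 29/100
merge 3/20 + 9/50 → 33/100
merge 9/50 + 1/5 → 19/50
merge 29/100 + 33/100 → 31/50
merge 19/50 + 31/50 → 1
L = 9/50 + 29/100 + 33/100 + 19/50 + 31/50 + 1 = 14/5 = 2.8 bits/symbol.

2.8 bits/symbol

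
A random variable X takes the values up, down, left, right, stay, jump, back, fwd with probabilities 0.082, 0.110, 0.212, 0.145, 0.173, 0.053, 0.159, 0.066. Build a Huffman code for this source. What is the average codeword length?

Repeatedly combine the two least-probable nodes; the expected code length is the sum of the merged weights.
merge 53/1000 + 33/500 → 119/1000
merge 41/500 + 11/100 → 24/125
merge 119/1000 + 29/200 → 33/125
merge 159/1000 + 173/1000 → 83/250
merge 24/125 + 53/250 → 101/250
merge 33/125 + 83/250 → 149/250
merge 101/250 + 149/250 → 1
L = 119/1000 + 24/125 + 33/125 + 83/250 + 101/250 + 149/250 + 1 = 2907/1000 = 2.907 bits/symbol.

2.907 bits/symbol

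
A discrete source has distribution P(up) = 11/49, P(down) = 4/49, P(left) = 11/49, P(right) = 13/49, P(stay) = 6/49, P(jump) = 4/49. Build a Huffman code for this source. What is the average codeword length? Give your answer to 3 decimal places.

Repeatedly combine the two least-probable nodes; the expected code length is the sum of the merged weights.
merge 4/49 + 4/49 → 8/49
merge 6/49 + 8/49 → 2/7
merge 11/49 + 11/49 → 22/49
merge 13/49 + 2/7 → 27/49
merge 22/49 + 27/49 → 1
L = 8/49 + 2/7 + 22/49 + 27/49 + 1 = 120/49 ≈ 2.449 bits/symbol.

2.449 bits/symbol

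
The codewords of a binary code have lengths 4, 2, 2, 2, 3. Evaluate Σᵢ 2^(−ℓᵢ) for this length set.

With common denominator 2^4 = 16: Σ 2^(−ℓᵢ) = 1/16 + 4/16 + 4/16 + 4/16 + 2/16 = 15/16 = 0.9375.

0.9375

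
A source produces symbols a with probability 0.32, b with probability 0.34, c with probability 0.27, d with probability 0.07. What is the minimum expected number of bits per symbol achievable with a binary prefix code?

Repeatedly combine the two least-probable nodes; the expected code length is the sum of the merged weights.
merge 7/100 + 27/100 → 17/50
merge 8/25 + 17/50 → 33/50
merge 17/50 + 33/50 → 1
L = 17/50 + 33/50 + 1 = 2 bits/symbol.

2 bits/symbol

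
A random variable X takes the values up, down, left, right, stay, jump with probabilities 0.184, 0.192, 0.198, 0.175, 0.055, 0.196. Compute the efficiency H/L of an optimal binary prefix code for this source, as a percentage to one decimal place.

95.9%

Entropy H = −Σ p log₂ p ≈ 2.5001 bits.
Huffman merges: 11/200+7/40→23/100; 23/125+24/125→47/125; 49/250+99/500→197/500; 23/100+47/125→303/500; 197/500+303/500→1. L = 1303/500 ≈ 2.6060.
Efficiency = H/L = 2.5001/2.6060 = 95.9%.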